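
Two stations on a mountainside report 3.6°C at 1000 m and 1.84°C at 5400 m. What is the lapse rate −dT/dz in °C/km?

Γ = −ΔT/Δz = (3.6 − 1.84) / (5400 − 1000) m
  = 1.76°C / 4.4 km = 0.4°C/km

0.4°C/km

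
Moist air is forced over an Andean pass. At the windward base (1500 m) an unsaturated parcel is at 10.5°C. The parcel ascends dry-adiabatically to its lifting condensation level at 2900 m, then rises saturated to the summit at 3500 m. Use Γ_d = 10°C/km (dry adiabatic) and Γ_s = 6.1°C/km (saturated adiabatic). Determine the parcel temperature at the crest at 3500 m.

-7.16°C

1500 → 2900 m (dry, 10°C/km): ΔT = -10 × 1.4 = -14°C → T = -3.5°C
2900 → 3500 m (saturated, 6.1°C/km): ΔT = -6.1 × 0.6 = -3.66°C → T = -7.16°C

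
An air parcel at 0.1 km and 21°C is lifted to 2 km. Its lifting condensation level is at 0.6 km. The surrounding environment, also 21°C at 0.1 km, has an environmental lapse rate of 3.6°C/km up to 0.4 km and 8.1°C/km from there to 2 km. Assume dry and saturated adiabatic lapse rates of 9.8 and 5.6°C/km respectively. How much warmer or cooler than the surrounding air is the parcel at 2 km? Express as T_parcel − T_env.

+1.3°C (parcel warmer than environment)

Parcel:
  100 → 600 m (dry, 9.8°C/km): ΔT = -9.8 × 0.5 = -4.9°C → T = 16.1°C
  600 → 2000 m (saturated, 5.6°C/km): ΔT = -5.6 × 1.4 = -7.84°C → T = 8.26°C
Environment:
  100 → 400 m (environment, lower layer, 3.6°C/km): ΔT = -3.6 × 0.3 = -1.08°C → T = 19.92°C
  400 → 2000 m (environment, upper layer, 8.1°C/km): ΔT = -8.1 × 1.6 = -12.96°C → T = 6.96°C
T_parcel − T_env = 8.26 − 6.96 = +1.3°C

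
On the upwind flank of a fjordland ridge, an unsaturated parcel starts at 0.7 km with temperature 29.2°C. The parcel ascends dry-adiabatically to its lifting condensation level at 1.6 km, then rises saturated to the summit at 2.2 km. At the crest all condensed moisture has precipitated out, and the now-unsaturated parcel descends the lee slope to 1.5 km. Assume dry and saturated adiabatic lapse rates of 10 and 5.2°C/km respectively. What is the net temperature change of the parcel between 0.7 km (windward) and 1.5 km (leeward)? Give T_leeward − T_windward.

From 700 m to 1600 m (dry): cools by 10 × 0.9 = 9°C, giving 20.2°C.
From 1600 m to 2200 m (saturated): cools by 5.2 × 0.6 = 3.12°C, giving 17.08°C.
From 2200 m to 1500 m (dry descent): warms by 10 × 0.7 = 7°C, giving 24.08°C.
Net change vs windward start: 24.08 − 29.2 = -5.12°C

-5.12°C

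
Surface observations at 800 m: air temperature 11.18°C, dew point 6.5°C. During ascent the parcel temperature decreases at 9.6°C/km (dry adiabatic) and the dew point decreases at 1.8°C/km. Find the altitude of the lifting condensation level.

T and T_d converge at 9.6 − 1.8 = 7.8°C per km
Height above start = (11.18 − 6.5) / 7.8 = 0.6 km
LCL altitude = 800 m + 600 m = 1400 m

1400 m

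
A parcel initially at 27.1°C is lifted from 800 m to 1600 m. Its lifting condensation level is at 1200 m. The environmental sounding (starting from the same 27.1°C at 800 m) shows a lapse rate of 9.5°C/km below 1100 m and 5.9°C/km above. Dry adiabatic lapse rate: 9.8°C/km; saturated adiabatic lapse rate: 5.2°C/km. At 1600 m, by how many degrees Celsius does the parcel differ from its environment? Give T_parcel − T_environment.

Parcel:
  From 800 m to 1200 m (dry): cools by 9.8 × 0.4 = 3.92°C, giving 23.18°C.
  From 1200 m to 1600 m (saturated): cools by 5.2 × 0.4 = 2.08°C, giving 21.1°C.
Environment:
  From 800 m to 1100 m (environment, lower layer): cools by 9.5 × 0.3 = 2.85°C, giving 24.25°C.
  From 1100 m to 1600 m (environment, upper layer): cools by 5.9 × 0.5 = 2.95°C, giving 21.3°C.
T_parcel − T_env = 21.1 − 21.3 = -0.2°C

-0.2°C (parcel cooler than environment)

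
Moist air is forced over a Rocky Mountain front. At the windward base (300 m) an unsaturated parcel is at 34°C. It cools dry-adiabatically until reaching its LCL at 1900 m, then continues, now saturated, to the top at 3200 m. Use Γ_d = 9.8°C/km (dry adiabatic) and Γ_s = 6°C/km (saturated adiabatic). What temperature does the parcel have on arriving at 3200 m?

300 → 1900 m (dry, 9.8°C/km): ΔT = -9.8 × 1.6 = -15.68°C → T = 18.32°C
1900 → 3200 m (saturated, 6°C/km): ΔT = -6 × 1.3 = -7.8°C → T = 10.52°C

10.52°C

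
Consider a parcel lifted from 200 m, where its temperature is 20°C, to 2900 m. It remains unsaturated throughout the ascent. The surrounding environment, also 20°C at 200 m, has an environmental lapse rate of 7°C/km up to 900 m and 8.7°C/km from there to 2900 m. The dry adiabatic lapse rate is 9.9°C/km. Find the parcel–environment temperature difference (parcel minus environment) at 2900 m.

-4.43°C (parcel cooler than environment)

Parcel:
  200 → 2900 m (dry, 9.9°C/km): ΔT = -9.9 × 2.7 = -26.73°C → T = -6.73°C
Environment:
  200 → 900 m (environment, lower layer, 7°C/km): ΔT = -7 × 0.7 = -4.9°C → T = 15.1°C
  900 → 2900 m (environment, upper layer, 8.7°C/km): ΔT = -8.7 × 2 = -17.4°C → T = -2.3°C
T_parcel − T_env = -6.73 − (-2.3) = -4.43°C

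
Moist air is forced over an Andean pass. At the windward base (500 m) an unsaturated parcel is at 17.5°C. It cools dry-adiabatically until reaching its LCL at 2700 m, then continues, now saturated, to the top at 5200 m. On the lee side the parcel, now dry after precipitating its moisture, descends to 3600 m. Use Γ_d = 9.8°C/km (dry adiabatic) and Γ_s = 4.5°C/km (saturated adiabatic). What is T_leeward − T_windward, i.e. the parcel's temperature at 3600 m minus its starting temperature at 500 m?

-17.13°C

500 → 2700 m (dry, 9.8°C/km): ΔT = -9.8 × 2.2 = -21.56°C → T = -4.06°C
2700 → 5200 m (saturated, 4.5°C/km): ΔT = -4.5 × 2.5 = -11.25°C → T = -15.31°C
5200 → 3600 m (dry descent, 9.8°C/km): ΔT = +9.8 × 1.6 = +15.68°C → T = 0.37°C
Net change vs windward start: 0.37 − 17.5 = -17.13°C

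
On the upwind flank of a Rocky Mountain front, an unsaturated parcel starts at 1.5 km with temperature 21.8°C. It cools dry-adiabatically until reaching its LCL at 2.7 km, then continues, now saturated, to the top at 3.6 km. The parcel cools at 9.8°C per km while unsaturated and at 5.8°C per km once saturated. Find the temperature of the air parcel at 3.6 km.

4.82°C

1500 → 2700 m (dry, 9.8°C/km): ΔT = -9.8 × 1.2 = -11.76°C → T = 10.04°C
2700 → 3600 m (saturated, 5.8°C/km): ΔT = -5.8 × 0.9 = -5.22°C → T = 4.82°C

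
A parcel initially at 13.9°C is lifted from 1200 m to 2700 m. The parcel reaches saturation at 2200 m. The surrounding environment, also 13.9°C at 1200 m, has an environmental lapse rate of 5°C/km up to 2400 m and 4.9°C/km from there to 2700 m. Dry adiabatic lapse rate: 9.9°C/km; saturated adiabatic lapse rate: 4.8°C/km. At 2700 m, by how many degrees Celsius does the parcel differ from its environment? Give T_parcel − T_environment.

-4.83°C (parcel cooler than environment)

Parcel:
  From 1200 m to 2200 m (dry): cools by 9.9 × 1 = 9.9°C, giving 4°C.
  From 2200 m to 2700 m (saturated): cools by 4.8 × 0.5 = 2.4°C, giving 1.6°C.
Environment:
  From 1200 m to 2400 m (environment, lower layer): cools by 5 × 1.2 = 6°C, giving 7.9°C.
  From 2400 m to 2700 m (environment, upper layer): cools by 4.9 × 0.3 = 1.47°C, giving 6.43°C.
T_parcel − T_env = 1.6 − 6.43 = -4.83°C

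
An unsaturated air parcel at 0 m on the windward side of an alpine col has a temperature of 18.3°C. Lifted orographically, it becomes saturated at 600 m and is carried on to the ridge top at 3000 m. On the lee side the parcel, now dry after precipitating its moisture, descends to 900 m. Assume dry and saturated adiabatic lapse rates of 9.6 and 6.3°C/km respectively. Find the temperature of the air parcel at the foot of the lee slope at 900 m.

17.58°C

From 0 m to 600 m (dry): cools by 9.6 × 0.6 = 5.76°C, giving 12.54°C.
From 600 m to 3000 m (saturated): cools by 6.3 × 2.4 = 15.12°C, giving -2.58°C.
From 3000 m to 900 m (dry descent): warms by 9.6 × 2.1 = 20.16°C, giving 17.58°C.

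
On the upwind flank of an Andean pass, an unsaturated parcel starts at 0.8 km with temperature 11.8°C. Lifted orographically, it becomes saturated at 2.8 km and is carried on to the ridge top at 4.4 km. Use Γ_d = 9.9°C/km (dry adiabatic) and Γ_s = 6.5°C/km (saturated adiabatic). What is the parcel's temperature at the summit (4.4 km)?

-18.4°C

Dry to 2800 m: -9.9 × 2 km = -19.8°C, so T = -8°C.
Saturated to 4400 m: -6.5 × 1.6 km = -10.4°C, so T = -18.4°C.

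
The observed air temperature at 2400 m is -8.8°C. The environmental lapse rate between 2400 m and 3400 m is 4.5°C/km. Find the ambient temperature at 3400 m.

-13.3°C

2400 → 3400 m (environmental, 4.5°C/km): ΔT = -4.5 × 1 = -4.5°C → T = -13.3°C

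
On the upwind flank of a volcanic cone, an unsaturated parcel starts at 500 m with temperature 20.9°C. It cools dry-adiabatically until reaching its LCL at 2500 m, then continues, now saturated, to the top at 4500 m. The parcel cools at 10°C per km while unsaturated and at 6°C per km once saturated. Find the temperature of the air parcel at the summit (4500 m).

Dry to 2500 m: -10 × 2 km = -20°C, so T = 0.9°C.
Saturated to 4500 m: -6 × 2 km = -12°C, so T = -11.1°C.

-11.1°C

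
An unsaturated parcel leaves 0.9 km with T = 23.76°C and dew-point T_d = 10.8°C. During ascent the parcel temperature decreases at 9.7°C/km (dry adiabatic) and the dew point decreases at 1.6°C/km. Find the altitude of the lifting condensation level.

T and T_d converge at 9.7 − 1.6 = 8.1°C per km
Height above start = (23.76 − 10.8) / 8.1 = 1.6 km
LCL altitude = 900 m + 1600 m = 2500 m

2.5 km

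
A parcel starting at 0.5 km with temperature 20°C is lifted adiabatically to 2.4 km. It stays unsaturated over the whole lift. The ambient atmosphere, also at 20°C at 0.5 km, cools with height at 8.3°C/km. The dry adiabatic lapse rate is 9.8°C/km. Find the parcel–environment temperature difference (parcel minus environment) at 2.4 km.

-2.85°C (parcel cooler than environment)

Parcel:
  500–2400 m, dry: Δz = 1.9 km ⇒ ΔT = -18.62°C; T = 1.38°C
Environment:
  500–2400 m, environment: Δz = 1.9 km ⇒ ΔT = -15.77°C; T = 4.23°C
T_parcel − T_env = 1.38 − 4.23 = -2.85°C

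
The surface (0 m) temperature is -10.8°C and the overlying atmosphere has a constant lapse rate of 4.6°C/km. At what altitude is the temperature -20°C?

2000 m

Height above start = (-10.8 − (-20)) / 4.6 = 2 km
Altitude = 0 m + 2000 m = 2000 m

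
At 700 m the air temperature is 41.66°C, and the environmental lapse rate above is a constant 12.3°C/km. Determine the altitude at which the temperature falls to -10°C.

Height above start = (41.66 − (-10)) / 12.3 = 4.2 km
Altitude = 700 m + 4200 m = 4900 m

4900 m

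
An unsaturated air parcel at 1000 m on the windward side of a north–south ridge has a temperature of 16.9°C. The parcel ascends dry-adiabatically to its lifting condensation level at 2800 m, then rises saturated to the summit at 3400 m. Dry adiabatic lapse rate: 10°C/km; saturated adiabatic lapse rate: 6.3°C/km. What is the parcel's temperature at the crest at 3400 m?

1000 → 2800 m (dry, 10°C/km): ΔT = -10 × 1.8 = -18°C → T = -1.1°C
2800 → 3400 m (saturated, 6.3°C/km): ΔT = -6.3 × 0.6 = -3.78°C → T = -4.88°C

-4.88°C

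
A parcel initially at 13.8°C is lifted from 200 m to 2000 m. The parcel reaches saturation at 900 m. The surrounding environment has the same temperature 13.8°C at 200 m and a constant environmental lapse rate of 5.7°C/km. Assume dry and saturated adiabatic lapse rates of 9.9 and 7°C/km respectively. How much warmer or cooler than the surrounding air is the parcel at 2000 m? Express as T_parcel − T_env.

Parcel:
  200 → 900 m (dry, 9.9°C/km): ΔT = -9.9 × 0.7 = -6.93°C → T = 6.87°C
  900 → 2000 m (saturated, 7°C/km): ΔT = -7 × 1.1 = -7.7°C → T = -0.83°C
Environment:
  200 → 2000 m (environment, 5.7°C/km): ΔT = -5.7 × 1.8 = -10.26°C → T = 3.54°C
T_parcel − T_env = -0.83 − 3.54 = -4.37°C

-4.37°C (parcel cooler than environment)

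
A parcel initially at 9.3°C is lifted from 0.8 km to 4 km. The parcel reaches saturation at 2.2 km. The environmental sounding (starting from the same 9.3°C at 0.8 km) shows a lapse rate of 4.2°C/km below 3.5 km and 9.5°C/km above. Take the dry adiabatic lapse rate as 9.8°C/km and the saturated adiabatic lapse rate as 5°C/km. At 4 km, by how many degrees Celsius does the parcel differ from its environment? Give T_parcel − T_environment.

-6.63°C (parcel cooler than environment)

Parcel:
  800 → 2200 m (dry, 9.8°C/km): ΔT = -9.8 × 1.4 = -13.72°C → T = -4.42°C
  2200 → 4000 m (saturated, 5°C/km): ΔT = -5 × 1.8 = -9°C → T = -13.42°C
Environment:
  800 → 3500 m (environment, lower layer, 4.2°C/km): ΔT = -4.2 × 2.7 = -11.34°C → T = -2.04°C
  3500 → 4000 m (environment, upper layer, 9.5°C/km): ΔT = -9.5 × 0.5 = -4.75°C → T = -6.79°C
T_parcel − T_env = -13.42 − (-6.79) = -6.63°C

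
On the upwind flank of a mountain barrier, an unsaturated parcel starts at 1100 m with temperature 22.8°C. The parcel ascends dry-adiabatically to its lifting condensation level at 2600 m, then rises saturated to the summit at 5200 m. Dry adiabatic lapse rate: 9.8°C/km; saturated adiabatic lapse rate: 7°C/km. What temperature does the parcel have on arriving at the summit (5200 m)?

-10.1°C

1100 → 2600 m (dry, 9.8°C/km): ΔT = -9.8 × 1.5 = -14.7°C → T = 8.1°C
2600 → 5200 m (saturated, 7°C/km): ΔT = -7 × 2.6 = -18.2°C → T = -10.1°C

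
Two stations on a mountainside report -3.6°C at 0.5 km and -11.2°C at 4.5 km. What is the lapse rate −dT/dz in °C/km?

1.9°C/km

Γ = −ΔT/Δz = (-3.6 − (-11.2)) / (4500 − 500) m
  = 7.6°C / 4 km = 1.9°C/km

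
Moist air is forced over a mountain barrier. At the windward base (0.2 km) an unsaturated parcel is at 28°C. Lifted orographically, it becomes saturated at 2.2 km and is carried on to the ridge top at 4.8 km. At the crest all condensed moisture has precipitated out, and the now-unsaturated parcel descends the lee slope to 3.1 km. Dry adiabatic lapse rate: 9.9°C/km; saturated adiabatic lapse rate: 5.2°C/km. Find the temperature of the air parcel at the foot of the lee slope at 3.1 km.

200–2200 m, dry: Δz = 2 km ⇒ ΔT = -19.8°C; T = 8.2°C
2200–4800 m, saturated: Δz = 2.6 km ⇒ ΔT = -13.52°C; T = -5.32°C
4800–3100 m, dry descent: Δz = 1.7 km ⇒ ΔT = +16.83°C; T = 11.51°C

11.51°C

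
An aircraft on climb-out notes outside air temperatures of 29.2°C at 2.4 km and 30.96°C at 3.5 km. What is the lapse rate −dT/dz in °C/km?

-1.6°C/km

Γ = −ΔT/Δz = (29.2 − 30.96) / (3500 − 2400) m
  = -1.76°C / 1.1 km = -1.6°C/km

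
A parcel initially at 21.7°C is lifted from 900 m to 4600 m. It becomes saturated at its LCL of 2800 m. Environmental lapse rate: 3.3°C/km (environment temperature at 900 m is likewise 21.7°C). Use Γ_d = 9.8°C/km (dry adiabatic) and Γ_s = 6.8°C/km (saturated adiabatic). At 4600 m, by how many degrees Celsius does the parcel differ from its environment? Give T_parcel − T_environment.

-18.65°C (parcel cooler than environment)

Parcel:
  From 900 m to 2800 m (dry): cools by 9.8 × 1.9 = 18.62°C, giving 3.08°C.
  From 2800 m to 4600 m (saturated): cools by 6.8 × 1.8 = 12.24°C, giving -9.16°C.
Environment:
  From 900 m to 4600 m (environment): cools by 3.3 × 3.7 = 12.21°C, giving 9.49°C.
T_parcel − T_env = -9.16 − 9.49 = -18.65°C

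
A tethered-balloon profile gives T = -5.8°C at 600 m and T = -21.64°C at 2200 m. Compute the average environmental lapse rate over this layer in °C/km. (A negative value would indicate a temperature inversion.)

Γ = −ΔT/Δz = (-5.8 − (-21.64)) / (2200 − 600) m
  = 15.84°C / 1.6 km = 9.9°C/km

9.9°C/km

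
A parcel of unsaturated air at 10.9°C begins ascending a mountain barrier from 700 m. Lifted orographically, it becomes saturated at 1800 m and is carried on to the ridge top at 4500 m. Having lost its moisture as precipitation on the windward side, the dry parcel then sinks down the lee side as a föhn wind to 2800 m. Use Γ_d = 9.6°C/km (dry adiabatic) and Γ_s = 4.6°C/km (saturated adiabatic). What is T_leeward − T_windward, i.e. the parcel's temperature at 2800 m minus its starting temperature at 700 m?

700–1800 m, dry: Δz = 1.1 km ⇒ ΔT = -10.56°C; T = 0.34°C
1800–4500 m, saturated: Δz = 2.7 km ⇒ ΔT = -12.42°C; T = -12.08°C
4500–2800 m, dry descent: Δz = 1.7 km ⇒ ΔT = +16.32°C; T = 4.24°C
Net change vs windward start: 4.24 − 10.9 = -6.66°C

-6.66°C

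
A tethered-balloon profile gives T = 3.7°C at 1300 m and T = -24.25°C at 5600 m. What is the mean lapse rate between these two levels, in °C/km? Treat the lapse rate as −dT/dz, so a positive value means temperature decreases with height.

Γ = −ΔT/Δz = (3.7 − (-24.25)) / (5600 − 1300) m
  = 27.95°C / 4.3 km = 6.5°C/km

6.5°C/km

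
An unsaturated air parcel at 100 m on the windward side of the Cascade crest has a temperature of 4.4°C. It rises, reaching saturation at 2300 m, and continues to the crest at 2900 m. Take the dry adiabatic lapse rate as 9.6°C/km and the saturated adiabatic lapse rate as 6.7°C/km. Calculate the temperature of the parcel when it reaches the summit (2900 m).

-20.74°C

100–2300 m, dry: Δz = 2.2 km ⇒ ΔT = -21.12°C; T = -16.72°C
2300–2900 m, saturated: Δz = 0.6 km ⇒ ΔT = -4.02°C; T = -20.74°C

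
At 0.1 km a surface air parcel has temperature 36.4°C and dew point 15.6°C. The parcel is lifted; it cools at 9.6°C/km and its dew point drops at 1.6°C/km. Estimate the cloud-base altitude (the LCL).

2.7 km

T and T_d converge at 9.6 − 1.6 = 8°C per km
Height above start = (36.4 − 15.6) / 8 = 2.6 km
LCL altitude = 100 m + 2600 m = 2700 m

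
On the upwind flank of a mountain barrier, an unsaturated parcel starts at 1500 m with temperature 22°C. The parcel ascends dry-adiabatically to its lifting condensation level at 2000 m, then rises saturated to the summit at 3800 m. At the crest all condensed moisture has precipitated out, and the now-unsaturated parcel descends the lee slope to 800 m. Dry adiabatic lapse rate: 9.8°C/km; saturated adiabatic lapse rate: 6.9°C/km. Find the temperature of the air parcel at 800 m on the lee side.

Dry to 2000 m: -9.8 × 0.5 km = -4.9°C, so T = 17.1°C.
Saturated to 3800 m: -6.9 × 1.8 km = -12.42°C, so T = 4.68°C.
Dry descent to 800 m: +9.8 × 3 km = +29.4°C, so T = 34.08°C.

34.08°C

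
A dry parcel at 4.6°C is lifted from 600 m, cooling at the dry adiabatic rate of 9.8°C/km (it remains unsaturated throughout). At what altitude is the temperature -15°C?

2600 m

Height above start = (4.6 − (-15)) / 9.8 = 2 km
Altitude = 600 m + 2000 m = 2600 m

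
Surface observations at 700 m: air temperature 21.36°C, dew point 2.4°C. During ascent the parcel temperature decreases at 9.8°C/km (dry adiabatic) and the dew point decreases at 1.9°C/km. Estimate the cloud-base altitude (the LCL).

3100 m

T and T_d converge at 9.8 − 1.9 = 7.9°C per km
Height above start = (21.36 − 2.4) / 7.9 = 2.4 km
LCL altitude = 700 m + 2400 m = 3100 m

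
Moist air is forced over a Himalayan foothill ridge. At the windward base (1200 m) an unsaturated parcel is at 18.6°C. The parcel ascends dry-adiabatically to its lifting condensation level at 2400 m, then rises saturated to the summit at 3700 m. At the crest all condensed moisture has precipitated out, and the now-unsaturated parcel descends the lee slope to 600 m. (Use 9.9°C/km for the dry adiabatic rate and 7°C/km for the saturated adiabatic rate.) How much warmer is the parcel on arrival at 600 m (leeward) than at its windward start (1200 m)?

+9.71°C

Dry to 2400 m: -9.9 × 1.2 km = -11.88°C, so T = 6.72°C.
Saturated to 3700 m: -7 × 1.3 km = -9.1°C, so T = -2.38°C.
Dry descent to 600 m: +9.9 × 3.1 km = +30.69°C, so T = 28.31°C.
Net change vs windward start: 28.31 − 18.6 = +9.71°C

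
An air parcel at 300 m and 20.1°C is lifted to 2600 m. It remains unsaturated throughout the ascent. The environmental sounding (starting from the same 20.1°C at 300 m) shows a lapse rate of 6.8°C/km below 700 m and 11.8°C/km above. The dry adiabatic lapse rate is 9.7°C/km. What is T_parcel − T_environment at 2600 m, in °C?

Parcel:
  300 → 2600 m (dry, 9.7°C/km): ΔT = -9.7 × 2.3 = -22.31°C → T = -2.21°C
Environment:
  300 → 700 m (environment, lower layer, 6.8°C/km): ΔT = -6.8 × 0.4 = -2.72°C → T = 17.38°C
  700 → 2600 m (environment, upper layer, 11.8°C/km): ΔT = -11.8 × 1.9 = -22.42°C → T = -5.04°C
T_parcel − T_env = -2.21 − (-5.04) = +2.83°C

+2.83°C (parcel warmer than environment)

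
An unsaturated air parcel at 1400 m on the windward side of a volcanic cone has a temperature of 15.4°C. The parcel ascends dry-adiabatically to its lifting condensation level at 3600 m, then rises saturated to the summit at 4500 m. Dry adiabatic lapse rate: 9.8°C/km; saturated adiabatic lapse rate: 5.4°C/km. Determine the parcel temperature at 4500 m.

-11.02°C

From 1400 m to 3600 m (dry): cools by 9.8 × 2.2 = 21.56°C, giving -6.16°C.
From 3600 m to 4500 m (saturated): cools by 5.4 × 0.9 = 4.86°C, giving -11.02°C.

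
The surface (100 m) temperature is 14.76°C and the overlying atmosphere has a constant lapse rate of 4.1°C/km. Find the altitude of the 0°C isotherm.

3700 m

Height above start = (14.76 − 0) / 4.1 = 3.6 km
Altitude = 100 m + 3600 m = 3700 m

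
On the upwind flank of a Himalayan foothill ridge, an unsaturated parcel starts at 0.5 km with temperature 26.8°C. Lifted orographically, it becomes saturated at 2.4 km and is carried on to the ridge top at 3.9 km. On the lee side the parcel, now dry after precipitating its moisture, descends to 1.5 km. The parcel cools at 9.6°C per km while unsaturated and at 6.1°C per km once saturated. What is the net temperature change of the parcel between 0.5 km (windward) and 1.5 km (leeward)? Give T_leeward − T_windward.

500 → 2400 m (dry, 9.6°C/km): ΔT = -9.6 × 1.9 = -18.24°C → T = 8.56°C
2400 → 3900 m (saturated, 6.1°C/km): ΔT = -6.1 × 1.5 = -9.15°C → T = -0.59°C
3900 → 1500 m (dry descent, 9.6°C/km): ΔT = +9.6 × 2.4 = +23.04°C → T = 22.45°C
Net change vs windward start: 22.45 − 26.8 = -4.35°C

-4.35°C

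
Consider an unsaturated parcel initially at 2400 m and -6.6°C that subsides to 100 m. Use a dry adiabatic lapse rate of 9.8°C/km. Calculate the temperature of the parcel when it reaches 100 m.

Dry adiabatic to 100 m: +9.8 × 2.3 km = +22.54°C, so T = 15.94°C.

15.94°C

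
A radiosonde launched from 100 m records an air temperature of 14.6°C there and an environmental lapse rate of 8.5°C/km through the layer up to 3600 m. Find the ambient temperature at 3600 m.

-15.15°C

From 100 m to 3600 m (environmental): cools by 8.5 × 3.5 = 29.75°C, giving -15.15°C.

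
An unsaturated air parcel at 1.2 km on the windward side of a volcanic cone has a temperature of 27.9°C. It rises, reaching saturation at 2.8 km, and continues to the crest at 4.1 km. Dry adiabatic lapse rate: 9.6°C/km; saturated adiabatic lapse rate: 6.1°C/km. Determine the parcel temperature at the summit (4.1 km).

Dry to 2800 m: -9.6 × 1.6 km = -15.36°C, so T = 12.54°C.
Saturated to 4100 m: -6.1 × 1.3 km = -7.93°C, so T = 4.61°C.

4.61°C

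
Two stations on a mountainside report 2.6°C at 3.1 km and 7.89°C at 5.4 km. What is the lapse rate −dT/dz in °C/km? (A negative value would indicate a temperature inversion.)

-2.3°C/km

Γ = −ΔT/Δz = (2.6 − 7.89) / (5400 − 3100) m
  = -5.29°C / 2.3 km = -2.3°C/km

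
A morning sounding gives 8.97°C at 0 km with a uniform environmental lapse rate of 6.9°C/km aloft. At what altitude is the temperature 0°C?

Height above start = (8.97 − 0) / 6.9 = 1.3 km
Altitude = 0 m + 1300 m = 1300 m

1.3 km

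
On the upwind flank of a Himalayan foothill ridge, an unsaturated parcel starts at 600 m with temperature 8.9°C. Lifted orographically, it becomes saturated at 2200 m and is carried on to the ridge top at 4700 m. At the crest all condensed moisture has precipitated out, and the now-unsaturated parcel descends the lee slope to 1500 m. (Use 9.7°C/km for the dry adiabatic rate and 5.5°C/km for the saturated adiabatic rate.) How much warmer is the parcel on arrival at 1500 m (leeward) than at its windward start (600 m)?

+1.77°C

600 → 2200 m (dry, 9.7°C/km): ΔT = -9.7 × 1.6 = -15.52°C → T = -6.62°C
2200 → 4700 m (saturated, 5.5°C/km): ΔT = -5.5 × 2.5 = -13.75°C → T = -20.37°C
4700 → 1500 m (dry descent, 9.7°C/km): ΔT = +9.7 × 3.2 = +31.04°C → T = 10.67°C
Net change vs windward start: 10.67 − 8.9 = +1.77°C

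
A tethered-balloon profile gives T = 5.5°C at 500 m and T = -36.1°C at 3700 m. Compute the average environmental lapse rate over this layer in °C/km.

13°C/km

Γ = −ΔT/Δz = (5.5 − (-36.1)) / (3700 − 500) m
  = 41.6°C / 3.2 km = 13°C/km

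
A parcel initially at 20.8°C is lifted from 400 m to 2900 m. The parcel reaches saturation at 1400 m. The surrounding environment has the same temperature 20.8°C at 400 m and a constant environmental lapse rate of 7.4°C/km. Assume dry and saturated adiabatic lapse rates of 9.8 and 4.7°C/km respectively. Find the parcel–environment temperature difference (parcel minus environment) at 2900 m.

Parcel:
  From 400 m to 1400 m (dry): cools by 9.8 × 1 = 9.8°C, giving 11°C.
  From 1400 m to 2900 m (saturated): cools by 4.7 × 1.5 = 7.05°C, giving 3.95°C.
Environment:
  From 400 m to 2900 m (environment): cools by 7.4 × 2.5 = 18.5°C, giving 2.3°C.
T_parcel − T_env = 3.95 − 2.3 = +1.65°C

+1.65°C (parcel warmer than environment)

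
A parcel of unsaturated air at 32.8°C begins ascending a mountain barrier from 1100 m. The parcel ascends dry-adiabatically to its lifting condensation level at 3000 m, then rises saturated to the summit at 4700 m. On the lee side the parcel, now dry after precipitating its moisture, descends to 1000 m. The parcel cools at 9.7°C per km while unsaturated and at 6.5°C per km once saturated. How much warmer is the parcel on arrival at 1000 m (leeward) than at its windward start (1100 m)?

Dry to 3000 m: -9.7 × 1.9 km = -18.43°C, so T = 14.37°C.
Saturated to 4700 m: -6.5 × 1.7 km = -11.05°C, so T = 3.32°C.
Dry descent to 1000 m: +9.7 × 3.7 km = +35.89°C, so T = 39.21°C.
Net change vs windward start: 39.21 − 32.8 = +6.41°C

+6.41°C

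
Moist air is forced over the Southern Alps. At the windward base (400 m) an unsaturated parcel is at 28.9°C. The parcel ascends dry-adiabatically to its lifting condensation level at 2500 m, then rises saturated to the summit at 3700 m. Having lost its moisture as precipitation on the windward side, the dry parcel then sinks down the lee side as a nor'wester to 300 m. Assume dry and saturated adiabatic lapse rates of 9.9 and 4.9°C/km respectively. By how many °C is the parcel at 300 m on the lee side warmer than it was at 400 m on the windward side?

400–2500 m, dry: Δz = 2.1 km ⇒ ΔT = -20.79°C; T = 8.11°C
2500–3700 m, saturated: Δz = 1.2 km ⇒ ΔT = -5.88°C; T = 2.23°C
3700–300 m, dry descent: Δz = 3.4 km ⇒ ΔT = +33.66°C; T = 35.89°C
Net change vs windward start: 35.89 − 28.9 = +6.99°C

+6.99°C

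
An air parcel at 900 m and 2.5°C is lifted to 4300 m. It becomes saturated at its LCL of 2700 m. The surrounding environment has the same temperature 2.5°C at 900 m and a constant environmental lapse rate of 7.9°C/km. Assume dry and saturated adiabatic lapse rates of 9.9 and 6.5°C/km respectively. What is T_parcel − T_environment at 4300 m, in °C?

Parcel:
  Dry to 2700 m: -9.9 × 1.8 km = -17.82°C, so T = -15.32°C.
  Saturated to 4300 m: -6.5 × 1.6 km = -10.4°C, so T = -25.72°C.
Environment:
  Environment to 4300 m: -7.9 × 3.4 km = -26.86°C, so T = -24.36°C.
T_parcel − T_env = -25.72 − (-24.36) = -1.36°C

-1.36°C (parcel cooler than environment)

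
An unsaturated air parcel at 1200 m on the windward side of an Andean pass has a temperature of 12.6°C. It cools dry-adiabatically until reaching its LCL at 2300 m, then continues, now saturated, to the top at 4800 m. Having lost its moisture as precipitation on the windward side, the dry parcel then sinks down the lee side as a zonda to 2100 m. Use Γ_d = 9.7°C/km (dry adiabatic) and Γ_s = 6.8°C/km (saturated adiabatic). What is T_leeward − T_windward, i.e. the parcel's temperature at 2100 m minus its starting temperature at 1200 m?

-1.48°C

1200 → 2300 m (dry, 9.7°C/km): ΔT = -9.7 × 1.1 = -10.67°C → T = 1.93°C
2300 → 4800 m (saturated, 6.8°C/km): ΔT = -6.8 × 2.5 = -17°C → T = -15.07°C
4800 → 2100 m (dry descent, 9.7°C/km): ΔT = +9.7 × 2.7 = +26.19°C → T = 11.12°C
Net change vs windward start: 11.12 − 12.6 = -1.48°C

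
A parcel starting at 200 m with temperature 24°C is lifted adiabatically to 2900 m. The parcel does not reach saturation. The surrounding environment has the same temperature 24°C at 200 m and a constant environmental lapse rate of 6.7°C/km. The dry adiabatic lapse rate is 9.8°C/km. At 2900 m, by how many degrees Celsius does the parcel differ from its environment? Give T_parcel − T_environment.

-8.37°C (parcel cooler than environment)

Parcel:
  From 200 m to 2900 m (dry): cools by 9.8 × 2.7 = 26.46°C, giving -2.46°C.
Environment:
  From 200 m to 2900 m (environment): cools by 6.7 × 2.7 = 18.09°C, giving 5.91°C.
T_parcel − T_env = -2.46 − 5.91 = -8.37°C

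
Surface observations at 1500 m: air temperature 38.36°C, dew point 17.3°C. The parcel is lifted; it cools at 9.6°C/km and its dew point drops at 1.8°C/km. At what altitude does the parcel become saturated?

4200 m

T and T_d converge at 9.6 − 1.8 = 7.8°C per km
Height above start = (38.36 − 17.3) / 7.8 = 2.7 km
LCL altitude = 1500 m + 2700 m = 4200 m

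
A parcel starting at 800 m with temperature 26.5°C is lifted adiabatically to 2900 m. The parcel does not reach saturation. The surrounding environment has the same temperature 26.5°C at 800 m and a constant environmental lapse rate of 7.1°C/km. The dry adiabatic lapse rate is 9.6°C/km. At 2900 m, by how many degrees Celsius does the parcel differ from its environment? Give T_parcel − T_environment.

-5.25°C (parcel cooler than environment)

Parcel:
  800 → 2900 m (dry, 9.6°C/km): ΔT = -9.6 × 2.1 = -20.16°C → T = 6.34°C
Environment:
  800 → 2900 m (environment, 7.1°C/km): ΔT = -7.1 × 2.1 = -14.91°C → T = 11.59°C
T_parcel − T_env = 6.34 − 11.59 = -5.25°C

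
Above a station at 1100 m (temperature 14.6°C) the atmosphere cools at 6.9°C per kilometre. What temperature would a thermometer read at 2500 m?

1100 → 2500 m (environmental, 6.9°C/km): ΔT = -6.9 × 1.4 = -9.66°C → T = 4.94°C

4.94°C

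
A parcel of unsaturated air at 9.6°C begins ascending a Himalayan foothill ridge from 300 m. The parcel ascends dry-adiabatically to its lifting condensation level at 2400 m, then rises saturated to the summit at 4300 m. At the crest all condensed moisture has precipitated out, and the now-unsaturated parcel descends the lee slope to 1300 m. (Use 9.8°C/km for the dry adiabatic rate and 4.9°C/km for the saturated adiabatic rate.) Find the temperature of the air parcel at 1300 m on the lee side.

From 300 m to 2400 m (dry): cools by 9.8 × 2.1 = 20.58°C, giving -10.98°C.
From 2400 m to 4300 m (saturated): cools by 4.9 × 1.9 = 9.31°C, giving -20.29°C.
From 4300 m to 1300 m (dry descent): warms by 9.8 × 3 = 29.4°C, giving 9.11°C.

9.11°C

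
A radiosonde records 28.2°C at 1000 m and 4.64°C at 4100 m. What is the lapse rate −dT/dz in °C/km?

7.6°C/km

Γ = −ΔT/Δz = (28.2 − 4.64) / (4100 − 1000) m
  = 23.56°C / 3.1 km = 7.6°C/km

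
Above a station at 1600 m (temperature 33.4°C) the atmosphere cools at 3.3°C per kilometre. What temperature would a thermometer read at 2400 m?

30.76°C

Environmental to 2400 m: -3.3 × 0.8 km = -2.64°C, so T = 30.76°C.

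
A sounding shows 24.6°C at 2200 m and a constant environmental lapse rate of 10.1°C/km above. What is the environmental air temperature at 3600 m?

From 2200 m to 3600 m (environmental): cools by 10.1 × 1.4 = 14.14°C, giving 10.46°C.

10.46°C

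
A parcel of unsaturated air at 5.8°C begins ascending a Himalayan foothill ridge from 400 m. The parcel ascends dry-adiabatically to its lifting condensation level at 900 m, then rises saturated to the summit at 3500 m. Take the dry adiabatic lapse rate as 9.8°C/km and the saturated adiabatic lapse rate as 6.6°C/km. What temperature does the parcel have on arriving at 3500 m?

-16.26°C

From 400 m to 900 m (dry): cools by 9.8 × 0.5 = 4.9°C, giving 0.9°C.
From 900 m to 3500 m (saturated): cools by 6.6 × 2.6 = 17.16°C, giving -16.26°C.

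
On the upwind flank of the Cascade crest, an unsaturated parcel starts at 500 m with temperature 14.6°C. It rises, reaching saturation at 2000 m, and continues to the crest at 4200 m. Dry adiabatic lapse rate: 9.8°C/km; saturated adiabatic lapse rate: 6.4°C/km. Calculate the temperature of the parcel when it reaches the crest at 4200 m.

-14.18°C

Dry to 2000 m: -9.8 × 1.5 km = -14.7°C, so T = -0.1°C.
Saturated to 4200 m: -6.4 × 2.2 km = -14.08°C, so T = -14.18°C.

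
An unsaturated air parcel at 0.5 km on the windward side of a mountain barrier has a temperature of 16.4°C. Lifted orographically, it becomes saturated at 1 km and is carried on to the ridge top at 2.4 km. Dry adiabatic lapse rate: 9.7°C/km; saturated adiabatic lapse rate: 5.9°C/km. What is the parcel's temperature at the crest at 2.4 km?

Dry to 1000 m: -9.7 × 0.5 km = -4.85°C, so T = 11.55°C.
Saturated to 2400 m: -5.9 × 1.4 km = -8.26°C, so T = 3.29°C.

3.29°C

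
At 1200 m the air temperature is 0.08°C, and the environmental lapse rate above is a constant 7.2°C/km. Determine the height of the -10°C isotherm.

Height above start = (0.08 − (-10)) / 7.2 = 1.4 km
Altitude = 1200 m + 1400 m = 2600 m

2600 m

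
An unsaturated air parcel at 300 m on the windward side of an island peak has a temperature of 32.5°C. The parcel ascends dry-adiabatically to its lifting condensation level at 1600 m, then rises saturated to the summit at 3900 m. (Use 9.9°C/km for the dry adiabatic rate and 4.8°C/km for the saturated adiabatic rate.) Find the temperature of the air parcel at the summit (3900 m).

8.59°C

Dry to 1600 m: -9.9 × 1.3 km = -12.87°C, so T = 19.63°C.
Saturated to 3900 m: -4.8 × 2.3 km = -11.04°C, so T = 8.59°C.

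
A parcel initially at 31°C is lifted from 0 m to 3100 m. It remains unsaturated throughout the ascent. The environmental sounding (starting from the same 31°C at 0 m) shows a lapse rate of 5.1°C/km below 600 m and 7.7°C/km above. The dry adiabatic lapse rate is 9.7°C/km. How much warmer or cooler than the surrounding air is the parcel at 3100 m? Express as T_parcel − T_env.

Parcel:
  0–3100 m, dry: Δz = 3.1 km ⇒ ΔT = -30.07°C; T = 0.93°C
Environment:
  0–600 m, environment, lower layer: Δz = 0.6 km ⇒ ΔT = -3.06°C; T = 27.94°C
  600–3100 m, environment, upper layer: Δz = 2.5 km ⇒ ΔT = -19.25°C; T = 8.69°C
T_parcel − T_env = 0.93 − 8.69 = -7.76°C

-7.76°C (parcel cooler than environment)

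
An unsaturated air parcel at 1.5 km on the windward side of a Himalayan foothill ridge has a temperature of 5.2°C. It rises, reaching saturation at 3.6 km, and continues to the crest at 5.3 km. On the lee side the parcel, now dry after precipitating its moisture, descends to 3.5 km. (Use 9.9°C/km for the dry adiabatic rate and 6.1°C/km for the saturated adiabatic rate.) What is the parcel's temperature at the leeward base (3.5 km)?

-8.14°C

1500 → 3600 m (dry, 9.9°C/km): ΔT = -9.9 × 2.1 = -20.79°C → T = -15.59°C
3600 → 5300 m (saturated, 6.1°C/km): ΔT = -6.1 × 1.7 = -10.37°C → T = -25.96°C
5300 → 3500 m (dry descent, 9.9°C/km): ΔT = +9.9 × 1.8 = +17.82°C → T = -8.14°C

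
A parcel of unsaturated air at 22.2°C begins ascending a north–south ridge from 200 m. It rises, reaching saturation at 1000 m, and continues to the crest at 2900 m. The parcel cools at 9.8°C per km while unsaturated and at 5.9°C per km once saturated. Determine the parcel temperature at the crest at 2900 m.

Dry to 1000 m: -9.8 × 0.8 km = -7.84°C, so T = 14.36°C.
Saturated to 2900 m: -5.9 × 1.9 km = -11.21°C, so T = 3.15°C.

3.15°C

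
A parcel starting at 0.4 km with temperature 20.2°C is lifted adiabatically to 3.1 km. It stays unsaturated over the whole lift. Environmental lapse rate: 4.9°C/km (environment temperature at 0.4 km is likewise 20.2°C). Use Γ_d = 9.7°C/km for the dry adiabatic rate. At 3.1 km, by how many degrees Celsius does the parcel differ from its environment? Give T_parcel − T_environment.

-12.96°C (parcel cooler than environment)

Parcel:
  400 → 3100 m (dry, 9.7°C/km): ΔT = -9.7 × 2.7 = -26.19°C → T = -5.99°C
Environment:
  400 → 3100 m (environment, 4.9°C/km): ΔT = -4.9 × 2.7 = -13.23°C → T = 6.97°C
T_parcel − T_env = -5.99 − 6.97 = -12.96°C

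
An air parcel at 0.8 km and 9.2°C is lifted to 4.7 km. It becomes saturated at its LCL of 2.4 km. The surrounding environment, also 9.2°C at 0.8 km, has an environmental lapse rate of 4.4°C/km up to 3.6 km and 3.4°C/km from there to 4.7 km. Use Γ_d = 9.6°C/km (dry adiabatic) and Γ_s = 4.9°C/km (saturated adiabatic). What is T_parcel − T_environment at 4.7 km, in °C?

Parcel:
  800 → 2400 m (dry, 9.6°C/km): ΔT = -9.6 × 1.6 = -15.36°C → T = -6.16°C
  2400 → 4700 m (saturated, 4.9°C/km): ΔT = -4.9 × 2.3 = -11.27°C → T = -17.43°C
Environment:
  800 → 3600 m (environment, lower layer, 4.4°C/km): ΔT = -4.4 × 2.8 = -12.32°C → T = -3.12°C
  3600 → 4700 m (environment, upper layer, 3.4°C/km): ΔT = -3.4 × 1.1 = -3.74°C → T = -6.86°C
T_parcel − T_env = -17.43 − (-6.86) = -10.57°C

-10.57°C (parcel cooler than environment)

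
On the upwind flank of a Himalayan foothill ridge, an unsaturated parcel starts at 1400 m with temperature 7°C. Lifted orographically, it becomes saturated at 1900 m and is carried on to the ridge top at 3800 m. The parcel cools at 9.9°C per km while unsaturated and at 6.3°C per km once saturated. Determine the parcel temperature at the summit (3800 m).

-9.92°C

Dry to 1900 m: -9.9 × 0.5 km = -4.95°C, so T = 2.05°C.
Saturated to 3800 m: -6.3 × 1.9 km = -11.97°C, so T = -9.92°C.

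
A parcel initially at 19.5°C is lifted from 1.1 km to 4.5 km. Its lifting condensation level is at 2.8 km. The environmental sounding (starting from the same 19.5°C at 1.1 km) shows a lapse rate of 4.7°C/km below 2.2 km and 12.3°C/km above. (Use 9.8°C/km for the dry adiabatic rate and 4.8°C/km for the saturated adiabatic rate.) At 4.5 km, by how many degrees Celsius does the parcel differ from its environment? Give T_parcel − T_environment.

+8.64°C (parcel warmer than environment)

Parcel:
  Dry to 2800 m: -9.8 × 1.7 km = -16.66°C, so T = 2.84°C.
  Saturated to 4500 m: -4.8 × 1.7 km = -8.16°C, so T = -5.32°C.
Environment:
  Environment, lower layer to 2200 m: -4.7 × 1.1 km = -5.17°C, so T = 14.33°C.
  Environment, upper layer to 4500 m: -12.3 × 2.3 km = -28.29°C, so T = -13.96°C.
T_parcel − T_env = -5.32 − (-13.96) = +8.64°C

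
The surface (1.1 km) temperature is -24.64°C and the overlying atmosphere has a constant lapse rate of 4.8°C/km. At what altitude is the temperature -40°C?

4.3 km

Height above start = (-24.64 − (-40)) / 4.8 = 3.2 km
Altitude = 1100 m + 3200 m = 4300 m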